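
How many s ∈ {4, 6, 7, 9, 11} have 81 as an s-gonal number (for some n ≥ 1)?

s = 4: P(4, 9) = 81. ✓
s = 6: P(6, 6) = 66 and P(6, 7) = 91; 81 is not s-gonal.
s = 7: P(7, 6) = 81. ✓
s = 9: P(9, 5) = 75 and P(9, 6) = 111; 81 is not s-gonal.
s = 11: P(11, 4) = 58 and P(11, 5) = 95; 81 is not s-gonal.
Hits: s ∈ {4, 7} → 2.

2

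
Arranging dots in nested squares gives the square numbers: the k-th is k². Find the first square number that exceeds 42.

Solve n² > 42 for integer n.
The largest n with value ≤ 42 is 6 (since 36 ≤ 42 < 49), so the first above is n = 7, value 49.

49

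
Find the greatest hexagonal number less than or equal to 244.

231

Solve n(2n−1) ≤ 244 for integer n.
n = 11 gives 231 ≤ 244, while n = 12 gives 276 > 244; so the answer is 231.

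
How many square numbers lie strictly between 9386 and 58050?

The n-th square number is n².
Smallest index with value > 9386: n = 97 (giving 9409).
Largest index with value < 58050: n = 240 (giving 57600).
Indices 97 through 240: 144 terms.

144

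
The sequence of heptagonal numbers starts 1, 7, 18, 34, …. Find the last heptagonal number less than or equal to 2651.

Solve n(5n−3)/2 ≤ 2651 for integer n.
n = 32 gives 2512 ≤ 2651, while n = 33 gives 2673 > 2651; so the answer is 2512.

2512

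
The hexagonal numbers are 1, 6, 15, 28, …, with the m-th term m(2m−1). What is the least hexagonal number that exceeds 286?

Solve n(2n−1) > 286 for integer n.
The largest n with value ≤ 286 is 12 (since 276 ≤ 286 < 325), so the first above is n = 13, value 325.

325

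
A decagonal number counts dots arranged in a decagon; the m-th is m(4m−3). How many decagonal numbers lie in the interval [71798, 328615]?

153

The n-th decagonal number is n(4n−3).
Smallest index with value ≥ 71798: n = 135 (giving 72495).
Largest index with value ≤ 328615: n = 287 (giving 328615).
Indices 135 through 287: 153 terms.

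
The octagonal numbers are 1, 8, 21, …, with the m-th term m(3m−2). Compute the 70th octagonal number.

The 70th octagonal number is n(3n−2) with n = 70.
70·(3·70 − 2) = 70·208 = 14560.

14560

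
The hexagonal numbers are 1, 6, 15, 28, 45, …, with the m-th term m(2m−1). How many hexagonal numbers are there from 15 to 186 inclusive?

7

The n-th hexagonal number is n(2n−1).
Smallest index with value ≥ 15: n = 3 (giving 15).
Largest index with value ≤ 186: n = 9 (giving 153).
Indices 3 through 9: 7 terms.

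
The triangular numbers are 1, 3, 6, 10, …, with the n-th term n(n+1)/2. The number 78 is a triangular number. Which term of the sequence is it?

12

Set n(n+1)/2 = 78, giving n² + n − 156 = 0.
The discriminant is 1 + 8·78 = 625, and √625 = 25.
So n = (-1 + 25) / 2 = 24/2 = 12.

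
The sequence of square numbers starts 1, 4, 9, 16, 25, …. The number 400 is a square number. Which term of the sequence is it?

20

We need n² = 400, so n = √400 = 20.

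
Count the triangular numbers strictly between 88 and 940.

The n-th triangular number is n(n+1)/2.
Smallest index with value > 88: n = 13 (giving 91).
Largest index with value < 940: n = 42 (giving 903).
Indices 13 through 42: 30 terms.

30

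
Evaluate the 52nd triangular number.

The 52nd triangular number is n(n+1)/2 with n = 52.
52·53/2 = 2756/2 = 1378.

1378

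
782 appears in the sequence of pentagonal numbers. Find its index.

Set n(3n−1)/2 = 782, giving 3n² − n − 1564 = 0.
The discriminant is 1 + 24·782 = 18769, and √18769 = 137.
So n = (1 + 137) / 6 = 138/6 = 23.
Check: 23·(3·23 − 1)/2 = 782. ✓

23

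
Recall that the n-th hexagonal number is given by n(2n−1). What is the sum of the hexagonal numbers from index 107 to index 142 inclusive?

1119306

Σ i(2i−1) = 2Σi² − Σi over i = 107..142.
Σi = 10153 − 5671 = 4482 and Σi² = 964535 − 402641 = 561894.
2·561894 − 1·4482 = 1119306.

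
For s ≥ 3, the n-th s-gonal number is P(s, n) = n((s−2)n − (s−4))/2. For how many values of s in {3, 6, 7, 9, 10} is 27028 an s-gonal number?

1

s = 3: P(3, 232) = 27028. ✓
s = 6: P(6, 116) = 26796 and P(6, 117) = 27261; 27028 is not s-gonal.
s = 7: P(7, 104) = 26884 and P(7, 105) = 27405; 27028 is not s-gonal.
s = 9: P(9, 88) = 26884 and P(9, 89) = 27501; 27028 is not s-gonal.
s = 10: P(10, 82) = 26650 and P(10, 83) = 27307; 27028 is not s-gonal.
Hits: s ∈ {3} → 1.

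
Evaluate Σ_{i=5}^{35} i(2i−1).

Σ i(2i−1) = 2Σi² − Σi over i = 5..35.
Σi = 630 − 10 = 620 and Σi² = 14910 − 30 = 14880.
2·14880 − 1·620 = 29140.

29140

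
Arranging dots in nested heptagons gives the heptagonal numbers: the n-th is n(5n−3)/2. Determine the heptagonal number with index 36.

36·(5·36 − 3)/2 = 36·177/2 = 3186.

3186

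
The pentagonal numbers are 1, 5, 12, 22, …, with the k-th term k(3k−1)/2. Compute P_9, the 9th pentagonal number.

The 9th pentagonal number is n(3n−1)/2 with n = 9.
9·(3·9 − 1)/2 = 9·26/2 = 9·13 = 117.

117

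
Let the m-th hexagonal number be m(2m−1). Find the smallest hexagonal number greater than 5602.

Solve n(2n−1) > 5602 for integer n.
The largest n with value ≤ 5602 is 53 (since 5565 ≤ 5602 < 5778), so the first above is n = 54, value 5778.

5778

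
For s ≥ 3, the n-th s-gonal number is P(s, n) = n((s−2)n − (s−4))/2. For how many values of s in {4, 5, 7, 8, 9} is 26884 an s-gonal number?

s = 4: P(4, 163) = 26569 and P(4, 164) = 26896; 26884 is not s-gonal.
s = 5: P(5, 134) = 26867 and P(5, 135) = 27270; 26884 is not s-gonal.
s = 7: P(7, 104) = 26884. ✓
s = 8: P(8, 94) = 26320 and P(8, 95) = 26885; 26884 is not s-gonal.
s = 9: P(9, 88) = 26884. ✓
Hits: s ∈ {7, 9} → 2.

2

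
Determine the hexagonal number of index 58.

The 58th hexagonal number is n(2n−1) with n = 58.
58·(2·58 − 1) = 58·115 = 6670.

6670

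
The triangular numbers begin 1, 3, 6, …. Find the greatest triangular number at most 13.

Solve n(n+1)/2 ≤ 13 for integer n.
n = 4 gives 10 ≤ 13, while n = 5 gives 15 > 13; so the answer is 10.

10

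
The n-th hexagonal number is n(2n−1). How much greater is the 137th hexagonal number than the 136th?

Consecutive hexagonal numbers differ by 4n − 3: here 4·137 − 3 = 545.

545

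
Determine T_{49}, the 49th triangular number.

The 49th triangular number is n(n+1)/2 with n = 49.
49·50/2 = 2450/2 = 1225.

1225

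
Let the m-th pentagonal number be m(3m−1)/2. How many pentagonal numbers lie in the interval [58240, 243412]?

206

The n-th pentagonal number is n(3n−1)/2.
Smallest index with value ≥ 58240: n = 198 (giving 58707).
Largest index with value ≤ 243412: n = 403 (giving 243412).
Indices 198 through 403: 206 terms.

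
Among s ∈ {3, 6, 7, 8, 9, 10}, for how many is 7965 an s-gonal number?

s = 3: P(3, 125) = 7875 and P(3, 126) = 8001; 7965 is not s-gonal.
s = 6: P(6, 63) = 7875 and P(6, 64) = 8128; 7965 is not s-gonal.
s = 7: P(7, 56) = 7756 and P(7, 57) = 8037; 7965 is not s-gonal.
s = 8: P(8, 51) = 7701 and P(8, 52) = 8008; 7965 is not s-gonal.
s = 9: P(9, 48) = 7944 and P(9, 49) = 8281; 7965 is not s-gonal.
s = 10: P(10, 45) = 7965. ✓
Hits: s ∈ {10} → 1.

1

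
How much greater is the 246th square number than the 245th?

n² − (n−1)² = 2n − 1, so 246² − 245² = 2·246 − 1 = 491.

491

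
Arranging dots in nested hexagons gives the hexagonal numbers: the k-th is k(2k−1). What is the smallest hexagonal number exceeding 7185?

Solve n(2n−1) > 7185 for integer n.
The largest n with value ≤ 7185 is 60 (since 7140 ≤ 7185 < 7381), so the first above is n = 61, value 7381.

7381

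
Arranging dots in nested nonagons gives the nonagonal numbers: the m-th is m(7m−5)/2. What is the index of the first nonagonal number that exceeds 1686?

23

Solve n(7n−5)/2 > 1686 for integer n.
The largest n with value ≤ 1686 is 22 (since 1639 ≤ 1686 < 1794), so the first above is n = 23, value 1794.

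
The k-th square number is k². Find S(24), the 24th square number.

576

The 24th square number is n² with n = 24.
24² = 576.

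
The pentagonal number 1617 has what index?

Set n(3n−1)/2 = 1617, giving 3n² − n − 3234 = 0.
So n = (1 + 197) / 6 = 198/6 = 33.
Check: 33·(3·33 − 1)/2 = 1617. ✓

33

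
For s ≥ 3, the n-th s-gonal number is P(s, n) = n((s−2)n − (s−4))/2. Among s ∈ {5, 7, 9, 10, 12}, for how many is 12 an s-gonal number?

s = 5: P(5, 3) = 12. ✓
s = 7: P(7, 2) = 7 and P(7, 3) = 18; 12 is not s-gonal.
s = 9: P(9, 2) = 9 and P(9, 3) = 24; 12 is not s-gonal.
s = 10: P(10, 2) = 10 and P(10, 3) = 27; 12 is not s-gonal.
s = 12: P(12, 2) = 12. ✓
Hits: s ∈ {5, 12} → 2.

2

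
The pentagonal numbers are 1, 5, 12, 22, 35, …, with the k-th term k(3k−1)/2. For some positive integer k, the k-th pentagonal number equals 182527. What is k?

349

Set n(3n−1)/2 = 182527, giving 3n² − n − 365054 = 0.
The discriminant is 1 + 24·182527 = 4380649, and √4380649 = 2093.
So n = (1 + 2093) / 6 = 2094/6 = 349.
Check: 349·(3·349 − 1)/2 = 182527. ✓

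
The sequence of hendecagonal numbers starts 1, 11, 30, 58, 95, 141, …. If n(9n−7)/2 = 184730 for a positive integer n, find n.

203

Set n(9n−7)/2 = 184730, giving 9n² − 7n − 369460 = 0.
The discriminant is 49 + 72·184730 = 13300609, and √13300609 = 3647.
So n = (7 + 3647) / 18 = 3654/18 = 203.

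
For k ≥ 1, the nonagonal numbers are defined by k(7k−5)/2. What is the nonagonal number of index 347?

420564

The 347th nonagonal number is n(7n−5)/2 with n = 347.
347·(7·347 − 5)/2 = 347·2424/2 = 347·1212 = 420564.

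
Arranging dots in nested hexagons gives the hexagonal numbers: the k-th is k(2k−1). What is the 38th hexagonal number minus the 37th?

Consecutive hexagonal numbers differ by 4n − 3: here 4·38 − 3 = 149.

149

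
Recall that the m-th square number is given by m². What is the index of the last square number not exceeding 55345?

235

Solve n² ≤ 55345 for integer n.
n = 235 gives 55225 ≤ 55345, while n = 236 gives 55696 > 55345; so the answer is index 235.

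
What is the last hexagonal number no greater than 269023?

Solve n(2n−1) ≤ 269023 for integer n.
n = 367 gives 269011 ≤ 269023, while n = 368 gives 270480 > 269023; so the answer is 269011.

269011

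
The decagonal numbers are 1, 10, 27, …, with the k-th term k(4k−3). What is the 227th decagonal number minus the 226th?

1809

Consecutive decagonal numbers differ by 8n − 7: here 8·227 − 7 = 1809.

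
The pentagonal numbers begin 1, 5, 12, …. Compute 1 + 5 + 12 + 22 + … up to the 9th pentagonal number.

405

Σ i(3i−1)/2 = (3Σi² − Σi) / 2 over i = 1..9.
Σi = 45 and Σi² = 285.
(3·285 − 1·45) / 2 = 810/2 = 405.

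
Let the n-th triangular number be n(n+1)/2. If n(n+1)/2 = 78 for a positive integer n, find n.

12

Set n(n+1)/2 = 78, giving n² + n − 156 = 0.
So n = (-1 + 25) / 2 = 24/2 = 12.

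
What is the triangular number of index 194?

18915

The 194th triangular number is n(n+1)/2 with n = 194.
194·195/2 = 37830/2 = 18915.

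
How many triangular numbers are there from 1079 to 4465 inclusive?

The n-th triangular number is n(n+1)/2.
Smallest index with value ≥ 1079: n = 46 (giving 1081).
Largest index with value ≤ 4465: n = 94 (giving 4465).
Indices 46 through 94: 49 terms.

49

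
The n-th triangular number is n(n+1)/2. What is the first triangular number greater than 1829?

Solve n(n+1)/2 > 1829 for integer n.
The largest n with value ≤ 1829 is 59 (since 1770 ≤ 1829 < 1830), so the first above is n = 60, value 1830.

1830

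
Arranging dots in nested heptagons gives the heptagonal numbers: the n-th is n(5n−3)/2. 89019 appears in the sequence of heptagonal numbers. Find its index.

189

Set n(5n−3)/2 = 89019, giving 5n² − 3n − 178038 = 0.
The discriminant is 9 + 40·89019 = 3560769, and √3560769 = 1887.
So n = (3 + 1887) / 10 = 1890/10 = 189.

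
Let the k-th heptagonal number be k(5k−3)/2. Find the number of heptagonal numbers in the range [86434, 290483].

The n-th heptagonal number is n(5n−3)/2.
Smallest index with value ≥ 86434: n = 187 (giving 87142).
Largest index with value ≤ 290483: n = 341 (giving 290191).
Indices 187 through 341: 155 terms.

155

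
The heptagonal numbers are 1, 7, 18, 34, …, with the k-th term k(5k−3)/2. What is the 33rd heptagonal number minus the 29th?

33·(5·33 − 3)/2 = 2673 and 29·(5·29 − 3)/2 = 2059.
Difference: 2673 − 2059 = 614.

614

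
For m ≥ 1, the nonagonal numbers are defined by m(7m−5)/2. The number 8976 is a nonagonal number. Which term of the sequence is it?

51

Set n(7n−5)/2 = 8976, giving 7n² − 5n − 17952 = 0.
The discriminant is 25 + 56·8976 = 502681, and √502681 = 709.
So n = (5 + 709) / 14 = 714/14 = 51.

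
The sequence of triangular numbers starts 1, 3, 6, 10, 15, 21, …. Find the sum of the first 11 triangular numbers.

Σ i(i+1)/2 = (Σi² + Σi) / 2 over i = 1..11.
Σi = 66 and Σi² = 506.
(1·506 + 1·66) / 2 = 572/2 = 286.

286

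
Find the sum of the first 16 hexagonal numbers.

2856

Σ i(2i−1) = 2Σi² − Σi over i = 1..16.
Σi = 136 and Σi² = 1496.
2·1496 − 1·136 = 2856.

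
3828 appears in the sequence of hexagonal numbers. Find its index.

Set n(2n−1) = 3828, giving 2n² − n − 3828 = 0.
The discriminant is 1 + 8·3828 = 30625, and √30625 = 175.
So n = (1 + 175) / 4 = 176/4 = 44.
Check: 44·(2·44 − 1) = 3828. ✓

44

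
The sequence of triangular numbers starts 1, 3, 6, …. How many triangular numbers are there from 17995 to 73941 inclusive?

195

The n-th triangular number is n(n+1)/2.
Smallest index with value ≥ 17995: n = 190 (giving 18145).
Largest index with value ≤ 73941: n = 384 (giving 73920).
Indices 190 through 384: 195 terms.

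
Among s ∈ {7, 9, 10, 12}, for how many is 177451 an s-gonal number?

s = 7: P(7, 266) = 176491 and P(7, 267) = 177822; 177451 is not s-gonal.
s = 9: P(9, 225) = 176625 and P(9, 226) = 178201; 177451 is not s-gonal.
s = 10: P(10, 211) = 177451. ✓
s = 12: P(12, 188) = 175968 and P(12, 189) = 177849; 177451 is not s-gonal.
Hits: s ∈ {10} → 1.

1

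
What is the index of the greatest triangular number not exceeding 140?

16

Solve n(n+1)/2 ≤ 140 for integer n.
n = 16 gives 136 ≤ 140, while n = 17 gives 153 > 140; so the answer is index 16.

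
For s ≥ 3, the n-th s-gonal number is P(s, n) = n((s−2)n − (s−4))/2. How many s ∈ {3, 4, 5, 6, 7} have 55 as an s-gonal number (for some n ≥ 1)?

2

s = 3: P(3, 10) = 55. ✓
s = 4: P(4, 7) = 49 and P(4, 8) = 64; 55 is not s-gonal.
s = 5: P(5, 6) = 51 and P(5, 7) = 70; 55 is not s-gonal.
s = 6: P(6, 5) = 45 and P(6, 6) = 66; 55 is not s-gonal.
s = 7: P(7, 5) = 55. ✓
Hits: s ∈ {3, 7} → 2.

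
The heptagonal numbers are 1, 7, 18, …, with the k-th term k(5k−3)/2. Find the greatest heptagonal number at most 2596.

2512

Solve n(5n−3)/2 ≤ 2596 for integer n.
n = 32 gives 2512 ≤ 2596, while n = 33 gives 2673 > 2596; so the answer is 2512.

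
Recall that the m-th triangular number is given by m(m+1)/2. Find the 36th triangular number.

666

36·37/2 = 1332/2 = 666.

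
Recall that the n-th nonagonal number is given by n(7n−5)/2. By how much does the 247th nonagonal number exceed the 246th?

1723

Consecutive nonagonal numbers differ by 7n − 6: here 7·247 − 6 = 1723.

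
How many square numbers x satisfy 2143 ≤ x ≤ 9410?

51

The n-th square number is n².
Smallest index with value ≥ 2143: n = 47 (giving 2209).
Largest index with value ≤ 9410: n = 97 (giving 9409).
Indices 47 through 97: 51 terms.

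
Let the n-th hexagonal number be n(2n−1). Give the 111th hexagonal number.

The 111th hexagonal number is n(2n−1) with n = 111.
111·(2·111 − 1) = 111·221 = 24531.

24531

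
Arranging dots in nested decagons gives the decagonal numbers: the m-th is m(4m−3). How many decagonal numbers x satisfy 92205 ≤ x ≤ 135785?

The n-th decagonal number is n(4n−3).
Smallest index with value ≥ 92205: n = 153 (giving 93177).
Largest index with value ≤ 135785: n = 184 (giving 134872).
Indices 153 through 184: 32 terms.

32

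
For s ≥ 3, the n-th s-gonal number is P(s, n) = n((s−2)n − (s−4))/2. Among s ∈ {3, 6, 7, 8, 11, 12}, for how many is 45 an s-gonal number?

2

s = 3: P(3, 9) = 45. ✓
s = 6: P(6, 5) = 45. ✓
s = 7: P(7, 4) = 34 and P(7, 5) = 55; 45 is not s-gonal.
s = 8: P(8, 4) = 40 and P(8, 5) = 65; 45 is not s-gonal.
s = 11: P(11, 3) = 30 and P(11, 4) = 58; 45 is not s-gonal.
s = 12: P(12, 3) = 33 and P(12, 4) = 64; 45 is not s-gonal.
Hits: s ∈ {3, 6} → 2.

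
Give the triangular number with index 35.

35·36/2 = 1260/2 = 630.

630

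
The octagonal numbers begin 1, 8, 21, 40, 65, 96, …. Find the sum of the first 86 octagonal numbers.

Σ i(3i−2) = 3Σi² − 2Σi over i = 1..86.
Σi = 3741 and Σi² = 215731.
3·215731 − 2·3741 = 639711.

639711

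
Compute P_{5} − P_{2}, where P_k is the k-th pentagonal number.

5·(3·5 − 1)/2 = 35 and 2·(3·2 − 1)/2 = 5.
Difference: 35 − 5 = 30.

30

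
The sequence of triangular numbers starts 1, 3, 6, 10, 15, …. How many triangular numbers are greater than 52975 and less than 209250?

The n-th triangular number is n(n+1)/2.
Smallest index with value > 52975: n = 326 (giving 53301).
Largest index with value < 209250: n = 646 (giving 208981).
Indices 326 through 646: 321 terms.

321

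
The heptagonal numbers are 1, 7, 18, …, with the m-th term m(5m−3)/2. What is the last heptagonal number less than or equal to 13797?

Solve n(5n−3)/2 ≤ 13797 for integer n.
n = 74 gives 13579 ≤ 13797, while n = 75 gives 13950 > 13797; so the answer is 13579.

13579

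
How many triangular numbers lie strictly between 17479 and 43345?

The n-th triangular number is n(n+1)/2.
Smallest index with value > 17479: n = 187 (giving 17578).
Largest index with value < 43345: n = 293 (giving 43071).
Indices 187 through 293: 107 terms.

107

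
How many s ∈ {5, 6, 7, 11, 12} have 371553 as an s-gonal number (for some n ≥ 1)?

s = 5: P(5, 497) = 370265 and P(5, 498) = 371757; 371553 is not s-gonal.
s = 6: P(6, 431) = 371091 and P(6, 432) = 372816; 371553 is not s-gonal.
s = 7: P(7, 385) = 369985 and P(7, 386) = 371911; 371553 is not s-gonal.
s = 11: P(11, 287) = 369656 and P(11, 288) = 372240; 371553 is not s-gonal.
s = 12: P(12, 273) = 371553. ✓
Hits: s ∈ {12} → 1.

1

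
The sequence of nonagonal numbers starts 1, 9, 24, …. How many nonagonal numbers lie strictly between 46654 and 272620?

164

The n-th nonagonal number is n(7n−5)/2.
Smallest index with value > 46654: n = 116 (giving 46806).
Largest index with value < 272620: n = 279 (giving 271746).
Indices 116 through 279: 164 terms.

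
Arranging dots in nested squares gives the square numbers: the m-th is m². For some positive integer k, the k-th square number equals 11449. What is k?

107

We need n² = 11449, so n = √11449 = 107.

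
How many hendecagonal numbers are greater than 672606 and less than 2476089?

The n-th hendecagonal number is n(9n−7)/2.
Smallest index with value > 672606: n = 388 (giving 676090).
Largest index with value < 2476089: n = 742 (giving 2474941).
Indices 388 through 742: 355 terms.

355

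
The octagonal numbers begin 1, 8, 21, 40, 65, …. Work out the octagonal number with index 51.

7701

51·(3·51 − 2) = 51·151 = 7701.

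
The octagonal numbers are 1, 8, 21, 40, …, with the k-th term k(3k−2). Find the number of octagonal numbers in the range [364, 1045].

The n-th octagonal number is n(3n−2).
Smallest index with value ≥ 364: n = 12 (giving 408).
Largest index with value ≤ 1045: n = 19 (giving 1045).
Indices 12 through 19: 8 terms.

8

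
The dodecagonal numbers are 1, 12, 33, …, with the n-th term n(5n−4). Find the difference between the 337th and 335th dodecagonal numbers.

337·(5·337 − 4) = 566497 and 335·(5·335 − 4) = 559785.
Difference: 566497 − 559785 = 6712.

6712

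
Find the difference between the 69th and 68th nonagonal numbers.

477

Consecutive nonagonal numbers differ by 7n − 6: here 7·69 − 6 = 477.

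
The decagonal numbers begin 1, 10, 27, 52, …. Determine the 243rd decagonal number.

235467

The 243rd decagonal number is n(4n−3) with n = 243.
243·(4·243 − 3) = 243·969 = 235467.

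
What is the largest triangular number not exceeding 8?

Solve n(n+1)/2 ≤ 8 for integer n.
n = 3 gives 6 ≤ 8, while n = 4 gives 10 > 8; so the answer is 6.

6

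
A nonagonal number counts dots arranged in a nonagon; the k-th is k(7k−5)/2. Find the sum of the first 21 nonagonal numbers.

Σ i(7i−5)/2 = (7Σi² − 5Σi) / 2 over i = 1..21.
Σi = 231 and Σi² = 3311.
(7·3311 − 5·231) / 2 = 22022/2 = 11011.

11011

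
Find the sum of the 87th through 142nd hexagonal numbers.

Σ i(2i−1) = 2Σi² − Σi over i = 87..142.
Σi = 10153 − 3741 = 6412 and Σi² = 964535 − 215731 = 748804.
2·748804 − 1·6412 = 1491196.

1491196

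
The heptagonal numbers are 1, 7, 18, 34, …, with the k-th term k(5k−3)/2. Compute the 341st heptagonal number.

290191

The 341st heptagonal number is n(5n−3)/2 with n = 341.
341·(5·341 − 3)/2 = 341·1702/2 = 341·851 = 290191.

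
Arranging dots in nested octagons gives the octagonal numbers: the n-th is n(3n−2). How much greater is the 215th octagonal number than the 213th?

2564

215·(3·215 − 2) = 138245 and 213·(3·213 − 2) = 135681.
Difference: 138245 − 135681 = 2564.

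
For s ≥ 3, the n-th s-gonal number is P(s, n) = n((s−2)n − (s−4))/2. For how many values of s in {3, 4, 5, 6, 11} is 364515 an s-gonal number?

s = 3: P(3, 853) = 364231 and P(3, 854) = 365085; 364515 is not s-gonal.
s = 4: P(4, 603) = 363609 and P(4, 604) = 364816; 364515 is not s-gonal.
s = 5: P(5, 493) = 364327 and P(5, 494) = 365807; 364515 is not s-gonal.
s = 6: P(6, 427) = 364231 and P(6, 428) = 365940; 364515 is not s-gonal.
s = 11: P(11, 285) = 364515. ✓
Hits: s ∈ {11} → 1.

1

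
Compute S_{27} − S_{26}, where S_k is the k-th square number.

53

n² − (n−1)² = 2n − 1, so 27² − 26² = 2·27 − 1 = 53.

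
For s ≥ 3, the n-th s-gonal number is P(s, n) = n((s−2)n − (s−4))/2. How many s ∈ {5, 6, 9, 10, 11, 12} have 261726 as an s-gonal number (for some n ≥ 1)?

1

s = 5: P(5, 417) = 260625 and P(5, 418) = 261877; 261726 is not s-gonal.
s = 6: P(6, 362) = 261726. ✓
s = 9: P(9, 273) = 260169 and P(9, 274) = 262081; 261726 is not s-gonal.
s = 10: P(10, 256) = 261376 and P(10, 257) = 263425; 261726 is not s-gonal.
s = 11: P(11, 241) = 260521 and P(11, 242) = 262691; 261726 is not s-gonal.
s = 12: P(12, 229) = 261289 and P(12, 230) = 263580; 261726 is not s-gonal.
Hits: s ∈ {6} → 1.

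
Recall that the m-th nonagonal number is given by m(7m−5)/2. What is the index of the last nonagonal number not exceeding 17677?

Solve n(7n−5)/2 ≤ 17677 for integer n.
n = 71 gives 17466 ≤ 17677, while n = 72 gives 17964 > 17677; so the answer is index 71.

71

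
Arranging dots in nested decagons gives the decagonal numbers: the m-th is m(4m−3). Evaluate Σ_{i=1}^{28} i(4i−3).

29638

Σ i(4i−3) = 4Σi² − 3Σi over i = 1..28.
Σi = 406 and Σi² = 7714.
4·7714 − 3·406 = 29638.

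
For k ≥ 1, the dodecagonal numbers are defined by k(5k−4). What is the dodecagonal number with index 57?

16017

The 57th dodecagonal number is n(5n−4) with n = 57.
57·(5·57 − 4) = 57·281 = 16017.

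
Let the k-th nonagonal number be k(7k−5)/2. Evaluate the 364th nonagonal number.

462826

The 364th nonagonal number is n(7n−5)/2 with n = 364.
364·(7·364 − 5)/2 = 364·2543/2 = 462826.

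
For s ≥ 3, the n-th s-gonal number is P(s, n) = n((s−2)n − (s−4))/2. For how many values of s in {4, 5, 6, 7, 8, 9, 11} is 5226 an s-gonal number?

s = 4: P(4, 72) = 5184 and P(4, 73) = 5329; 5226 is not s-gonal.
s = 5: P(5, 59) = 5192 and P(5, 60) = 5370; 5226 is not s-gonal.
s = 6: P(6, 51) = 5151 and P(6, 52) = 5356; 5226 is not s-gonal.
s = 7: P(7, 46) = 5221 and P(7, 47) = 5452; 5226 is not s-gonal.
s = 8: P(8, 42) = 5208 and P(8, 43) = 5461; 5226 is not s-gonal.
s = 9: P(9, 39) = 5226. ✓
s = 11: P(11, 34) = 5083 and P(11, 35) = 5390; 5226 is not s-gonal.
Hits: s ∈ {9} → 1.

1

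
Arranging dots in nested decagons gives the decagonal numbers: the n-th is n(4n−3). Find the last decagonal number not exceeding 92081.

Solve n(4n−3) ≤ 92081 for integer n.
n = 152 gives 91960 ≤ 92081, while n = 153 gives 93177 > 92081; so the answer is 91960.

91960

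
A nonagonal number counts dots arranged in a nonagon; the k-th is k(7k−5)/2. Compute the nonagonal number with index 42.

6069

The 42nd nonagonal number is n(7n−5)/2 with n = 42.
42·(7·42 − 5)/2 = 42·289/2 = 6069.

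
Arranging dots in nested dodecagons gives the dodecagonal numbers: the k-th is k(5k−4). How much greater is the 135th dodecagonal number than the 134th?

1341

Consecutive dodecagonal numbers differ by 10n − 9: here 10·135 − 9 = 1341.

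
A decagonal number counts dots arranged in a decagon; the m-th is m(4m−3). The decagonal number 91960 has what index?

152

Set n(4n−3) = 91960, giving 4n² − 3n − 91960 = 0.
The discriminant is 9 + 16·91960 = 1471369, and √1471369 = 1213.
So n = (3 + 1213) / 8 = 1216/8 = 152.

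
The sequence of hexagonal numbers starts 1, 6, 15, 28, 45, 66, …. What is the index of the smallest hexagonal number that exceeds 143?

Solve n(2n−1) > 143 for integer n.
The largest n with value ≤ 143 is 8 (since 120 ≤ 143 < 153), so the first above is n = 9, value 153.

9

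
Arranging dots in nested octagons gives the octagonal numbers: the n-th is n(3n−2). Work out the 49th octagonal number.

7105

The 49th octagonal number is n(3n−2) with n = 49.
49·(3·49 − 2) = 49·145 = 7105.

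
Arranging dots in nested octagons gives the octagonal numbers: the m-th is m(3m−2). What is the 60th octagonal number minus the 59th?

355

Consecutive octagonal numbers differ by 6n − 5: here 6·60 − 5 = 355.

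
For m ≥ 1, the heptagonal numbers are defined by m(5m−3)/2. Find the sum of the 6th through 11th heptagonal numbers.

1051

Σ i(5i−3)/2 = (5Σi² − 3Σi) / 2 over i = 6..11.
Σi = 66 − 15 = 51 and Σi² = 506 − 55 = 451.
(5·451 − 3·51) / 2 = 2102/2 = 1051.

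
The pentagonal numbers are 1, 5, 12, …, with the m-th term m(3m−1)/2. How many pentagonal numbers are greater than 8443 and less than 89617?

169

The n-th pentagonal number is n(3n−1)/2.
Smallest index with value > 8443: n = 76 (giving 8626).
Largest index with value < 89617: n = 244 (giving 89182).
Indices 76 through 244: 169 terms.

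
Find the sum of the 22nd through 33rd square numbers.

9218

Σ_{i=22}^{33} i² = 12529 − 3311 = 9218.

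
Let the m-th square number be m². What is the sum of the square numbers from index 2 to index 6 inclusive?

Σ_{i=2}^{6} i² = 91 − 1 = 90.

90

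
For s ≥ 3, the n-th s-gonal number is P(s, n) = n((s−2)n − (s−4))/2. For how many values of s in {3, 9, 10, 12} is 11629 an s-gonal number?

s = 3: P(3, 152) = 11628 and P(3, 153) = 11781; 11629 is not s-gonal.
s = 9: P(9, 58) = 11629. ✓
s = 10: P(10, 54) = 11502 and P(10, 55) = 11935; 11629 is not s-gonal.
s = 12: P(12, 48) = 11328 and P(12, 49) = 11809; 11629 is not s-gonal.
Hits: s ∈ {9} → 1.

1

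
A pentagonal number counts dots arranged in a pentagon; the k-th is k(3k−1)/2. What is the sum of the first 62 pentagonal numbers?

Σ i(3i−1)/2 = (3Σi² − Σi) / 2 over i = 1..62.
Σi = 1953 and Σi² = 81375.
(3·81375 − 1·1953) / 2 = 242172/2 = 121086.

121086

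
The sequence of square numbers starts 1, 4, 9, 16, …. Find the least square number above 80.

81

Solve n² > 80 for integer n.
The largest n with value ≤ 80 is 8 (since 64 ≤ 80 < 81), so the first above is n = 9, value 81.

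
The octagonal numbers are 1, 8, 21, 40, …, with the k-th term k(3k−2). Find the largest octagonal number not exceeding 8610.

8321

Solve n(3n−2) ≤ 8610 for integer n.
n = 53 gives 8321 ≤ 8610, while n = 54 gives 8640 > 8610; so the answer is 8321.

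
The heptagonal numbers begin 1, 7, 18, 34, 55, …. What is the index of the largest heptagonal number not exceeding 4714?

Solve n(5n−3)/2 ≤ 4714 for integer n.
n = 43 gives 4558 ≤ 4714, while n = 44 gives 4774 > 4714; so the answer is index 43.

43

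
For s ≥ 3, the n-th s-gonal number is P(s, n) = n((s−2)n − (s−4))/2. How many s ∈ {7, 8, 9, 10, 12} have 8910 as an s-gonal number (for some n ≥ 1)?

1

s = 7: P(7, 60) = 8910. ✓
s = 8: P(8, 54) = 8640 and P(8, 55) = 8965; 8910 is not s-gonal.
s = 9: P(9, 50) = 8625 and P(9, 51) = 8976; 8910 is not s-gonal.
s = 10: P(10, 47) = 8695 and P(10, 48) = 9072; 8910 is not s-gonal.
s = 12: P(12, 42) = 8652 and P(12, 43) = 9073; 8910 is not s-gonal.
Hits: s ∈ {7} → 1.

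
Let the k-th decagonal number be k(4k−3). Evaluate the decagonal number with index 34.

4522

The 34th decagonal number is n(4n−3) with n = 34.
34·(4·34 − 3) = 34·133 = 4522.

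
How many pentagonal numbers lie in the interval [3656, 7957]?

The n-th pentagonal number is n(3n−1)/2.
Smallest index with value ≥ 3656: n = 50 (giving 3725).
Largest index with value ≤ 7957: n = 73 (giving 7957).
Indices 50 through 73: 24 terms.

24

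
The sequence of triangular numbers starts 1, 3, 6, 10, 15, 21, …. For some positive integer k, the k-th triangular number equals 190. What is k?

Set n(n+1)/2 = 190, giving n² + n − 380 = 0.
So n = (-1 + 39) / 2 = 38/2 = 19.

19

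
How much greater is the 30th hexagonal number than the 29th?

Consecutive hexagonal numbers differ by 4n − 3: here 4·30 − 3 = 117.

117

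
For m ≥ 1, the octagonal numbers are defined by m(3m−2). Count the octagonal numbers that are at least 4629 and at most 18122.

39

The n-th octagonal number is n(3n−2).
Smallest index with value ≥ 4629: n = 40 (giving 4720).
Largest index with value ≤ 18122: n = 78 (giving 18096).
Indices 40 through 78: 39 terms.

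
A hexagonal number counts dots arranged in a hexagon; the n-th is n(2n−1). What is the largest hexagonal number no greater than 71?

Solve n(2n−1) ≤ 71 for integer n.
n = 6 gives 66 ≤ 71, while n = 7 gives 91 > 71; so the answer is 66.

66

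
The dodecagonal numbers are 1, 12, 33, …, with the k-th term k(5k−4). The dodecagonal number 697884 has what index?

374

Set n(5n−4) = 697884, giving 5n² − 4n − 697884 = 0.
So n = (4 + 3736) / 10 = 3740/10 = 374.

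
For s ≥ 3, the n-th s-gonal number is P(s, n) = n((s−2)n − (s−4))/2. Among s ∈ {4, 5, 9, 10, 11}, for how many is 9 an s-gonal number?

s = 4: P(4, 3) = 9. ✓
s = 5: P(5, 2) = 5 and P(5, 3) = 12; 9 is not s-gonal.
s = 9: P(9, 2) = 9. ✓
s = 10: P(10, 1) = 1 and P(10, 2) = 10; 9 is not s-gonal.
s = 11: P(11, 1) = 1 and P(11, 2) = 11; 9 is not s-gonal.
Hits: s ∈ {4, 9} → 2.

2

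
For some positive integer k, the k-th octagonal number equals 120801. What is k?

Set n(3n−2) = 120801, giving 3n² − 2n − 120801 = 0.
So n = (2 + 1204) / 6 = 1206/6 = 201.
Check: 201·(3·201 − 2) = 120801. ✓

201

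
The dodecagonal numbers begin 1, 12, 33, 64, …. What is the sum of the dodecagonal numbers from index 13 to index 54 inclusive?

Σ i(5i−4) = 5Σi² − 4Σi over i = 13..54.
Σi = 1485 − 78 = 1407 and Σi² = 53955 − 650 = 53305.
5·53305 − 4·1407 = 260897.

260897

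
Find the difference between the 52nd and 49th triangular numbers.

153

52·53/2 = 1378 and 49·50/2 = 1225.
Difference: 1378 − 1225 = 153.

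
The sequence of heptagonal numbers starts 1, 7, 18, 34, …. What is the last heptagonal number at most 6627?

Solve n(5n−3)/2 ≤ 6627 for integer n.
n = 51 gives 6426 ≤ 6627, while n = 52 gives 6682 > 6627; so the answer is 6426.

6426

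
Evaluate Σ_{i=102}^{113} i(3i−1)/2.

207582

Σ i(3i−1)/2 = (3Σi² − Σi) / 2 over i = 102..113.
Σi = 6441 − 5151 = 1290 and Σi² = 487369 − 348551 = 138818.
(3·138818 − 1·1290) / 2 = 415164/2 = 207582.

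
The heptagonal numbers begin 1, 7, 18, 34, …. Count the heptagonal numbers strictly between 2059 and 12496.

The n-th heptagonal number is n(5n−3)/2.
Smallest index with value > 2059: n = 30 (giving 2205).
Largest index with value < 12496: n = 70 (giving 12145).
Indices 30 through 70: 41 terms.

41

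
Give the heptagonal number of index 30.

The 30th heptagonal number is n(5n−3)/2 with n = 30.
30·(5·30 − 3)/2 = 30·147/2 = 2205.

2205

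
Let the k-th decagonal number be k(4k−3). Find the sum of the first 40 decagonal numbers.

Σ i(4i−3) = 4Σi² − 3Σi over i = 1..40.
Σi = 820 and Σi² = 22140.
4·22140 − 3·820 = 86100.

86100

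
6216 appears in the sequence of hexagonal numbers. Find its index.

56

Set n(2n−1) = 6216, giving 2n² − n − 6216 = 0.
The discriminant is 1 + 8·6216 = 49729, and √49729 = 223.
So n = (1 + 223) / 4 = 224/4 = 56.
Check: 56·(2·56 − 1) = 6216. ✓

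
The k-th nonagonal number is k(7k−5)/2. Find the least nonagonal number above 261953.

Solve n(7n−5)/2 > 261953 for integer n.
The largest n with value ≤ 261953 is 273 (since 260169 ≤ 261953 < 262081), so the first above is n = 274, value 262081.

262081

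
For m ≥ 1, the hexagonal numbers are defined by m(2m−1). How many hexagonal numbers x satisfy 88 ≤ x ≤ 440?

9

The n-th hexagonal number is n(2n−1).
Smallest index with value ≥ 88: n = 7 (giving 91).
Largest index with value ≤ 440: n = 15 (giving 435).
Indices 7 through 15: 9 terms.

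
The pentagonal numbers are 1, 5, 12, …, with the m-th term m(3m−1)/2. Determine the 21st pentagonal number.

The 21st pentagonal number is n(3n−1)/2 with n = 21.
21·(3·21 − 1)/2 = 21·62/2 = 21·31 = 651.

651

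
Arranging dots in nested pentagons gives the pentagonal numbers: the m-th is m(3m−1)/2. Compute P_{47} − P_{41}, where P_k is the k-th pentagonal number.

47·(3·47 − 1)/2 = 3290 and 41·(3·41 − 1)/2 = 2501.
Difference: 3290 − 2501 = 789.

789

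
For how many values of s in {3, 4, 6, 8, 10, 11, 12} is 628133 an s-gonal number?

1

s = 3: P(3, 1120) = 627760 and P(3, 1121) = 628881; 628133 is not s-gonal.
s = 4: P(4, 792) = 627264 and P(4, 793) = 628849; 628133 is not s-gonal.
s = 6: P(6, 560) = 626640 and P(6, 561) = 628881; 628133 is not s-gonal.
s = 8: P(8, 457) = 625633 and P(8, 458) = 628376; 628133 is not s-gonal.
s = 10: P(10, 396) = 626076 and P(10, 397) = 629245; 628133 is not s-gonal.
s = 11: P(11, 374) = 628133. ✓
s = 12: P(12, 354) = 625164 and P(12, 355) = 628705; 628133 is not s-gonal.
Hits: s ∈ {11} → 1.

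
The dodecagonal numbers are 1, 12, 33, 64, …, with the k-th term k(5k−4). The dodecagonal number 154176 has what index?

Set n(5n−4) = 154176, giving 5n² − 4n − 154176 = 0.
So n = (4 + 1756) / 10 = 1760/10 = 176.
Check: 176·(5·176 − 4) = 154176. ✓

176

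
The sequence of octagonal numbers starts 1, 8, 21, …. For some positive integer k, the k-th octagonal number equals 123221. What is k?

Set n(3n−2) = 123221, giving 3n² − 2n − 123221 = 0.
The discriminant is 4 + 12·123221 = 1478656, and √1478656 = 1216.
So n = (2 + 1216) / 6 = 1218/6 = 203.
Check: 203·(3·203 − 2) = 123221. ✓

203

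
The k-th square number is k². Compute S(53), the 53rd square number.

2809

The 53rd square number is n² with n = 53.
53² = 2809.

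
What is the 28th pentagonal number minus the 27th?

82

Consecutive pentagonal numbers differ by 3n − 2: here 3·28 − 2 = 82.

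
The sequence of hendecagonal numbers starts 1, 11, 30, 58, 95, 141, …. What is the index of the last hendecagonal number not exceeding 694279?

Solve n(9n−7)/2 ≤ 694279 for integer n.
n = 393 gives 693645 ≤ 694279, while n = 394 gives 697183 > 694279; so the answer is index 393.

393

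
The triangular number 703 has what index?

Set n(n+1)/2 = 703, giving n² + n − 1406 = 0.
The discriminant is 1 + 8·703 = 5625, and √5625 = 75.
So n = (-1 + 75) / 2 = 74/2 = 37.

37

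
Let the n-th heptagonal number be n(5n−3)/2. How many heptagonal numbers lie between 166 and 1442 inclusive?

16

The n-th heptagonal number is n(5n−3)/2.
Smallest index with value ≥ 166: n = 9 (giving 189).
Largest index with value ≤ 1442: n = 24 (giving 1404).
Indices 9 through 24: 16 terms.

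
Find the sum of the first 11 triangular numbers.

286

Σ i(i+1)/2 = (Σi² + Σi) / 2 over i = 1..11.
Σi = 66 and Σi² = 506.
(1·506 + 1·66) / 2 = 572/2 = 286.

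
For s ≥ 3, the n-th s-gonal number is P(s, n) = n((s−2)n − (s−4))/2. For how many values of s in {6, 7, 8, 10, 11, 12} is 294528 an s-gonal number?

s = 6: P(6, 384) = 294528. ✓
s = 7: P(7, 343) = 293608 and P(7, 344) = 295324; 294528 is not s-gonal.
s = 8: P(8, 313) = 293281 and P(8, 314) = 295160; 294528 is not s-gonal.
s = 10: P(10, 271) = 292951 and P(10, 272) = 295120; 294528 is not s-gonal.
s = 11: P(11, 256) = 294016 and P(11, 257) = 296321; 294528 is not s-gonal.
s = 12: P(12, 243) = 294273 and P(12, 244) = 296704; 294528 is not s-gonal.
Hits: s ∈ {6} → 1.

1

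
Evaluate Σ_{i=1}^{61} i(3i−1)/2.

Σ i(3i−1)/2 = (3Σi² − Σi) / 2 over i = 1..61.
Σi = 1891 and Σi² = 77531.
(3·77531 − 1·1891) / 2 = 230702/2 = 115351.

115351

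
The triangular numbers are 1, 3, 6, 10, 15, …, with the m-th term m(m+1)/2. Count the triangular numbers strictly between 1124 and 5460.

The n-th triangular number is n(n+1)/2.
Smallest index with value > 1124: n = 47 (giving 1128).
Largest index with value < 5460: n = 103 (giving 5356).
Indices 47 through 103: 57 terms.

57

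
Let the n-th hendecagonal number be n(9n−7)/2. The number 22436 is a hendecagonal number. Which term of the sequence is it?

Set n(9n−7)/2 = 22436, giving 9n² − 7n − 44872 = 0.
The discriminant is 49 + 72·22436 = 1615441, and √1615441 = 1271.
So n = (7 + 1271) / 18 = 1278/18 = 71.

71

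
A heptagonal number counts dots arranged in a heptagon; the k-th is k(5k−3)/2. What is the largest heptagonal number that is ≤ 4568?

Solve n(5n−3)/2 ≤ 4568 for integer n.
n = 43 gives 4558 ≤ 4568, while n = 44 gives 4774 > 4568; so the answer is 4558.

4558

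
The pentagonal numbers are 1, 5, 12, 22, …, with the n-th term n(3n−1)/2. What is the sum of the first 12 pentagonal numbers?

Σ i(3i−1)/2 = (3Σi² − Σi) / 2 over i = 1..12.
Σi = 78 and Σi² = 650.
(3·650 − 1·78) / 2 = 1872/2 = 936.

936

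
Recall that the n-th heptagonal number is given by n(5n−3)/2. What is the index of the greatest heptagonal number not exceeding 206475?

287

Solve n(5n−3)/2 ≤ 206475 for integer n.
n = 287 gives 205492 ≤ 206475, while n = 288 gives 206928 > 206475; so the answer is index 287.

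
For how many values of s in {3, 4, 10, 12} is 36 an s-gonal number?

s = 3: P(3, 8) = 36. ✓
s = 4: P(4, 6) = 36. ✓
s = 10: P(10, 3) = 27 and P(10, 4) = 52; 36 is not s-gonal.
s = 12: P(12, 3) = 33 and P(12, 4) = 64; 36 is not s-gonal.
Hits: s ∈ {3, 4} → 2.

2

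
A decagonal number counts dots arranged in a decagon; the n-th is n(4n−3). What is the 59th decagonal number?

59·(4·59 − 3) = 59·233 = 13747.

13747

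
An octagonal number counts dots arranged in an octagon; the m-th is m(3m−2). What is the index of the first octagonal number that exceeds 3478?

Solve n(3n−2) > 3478 for integer n.
The largest n with value ≤ 3478 is 34 (since 3400 ≤ 3478 < 3605), so the first above is n = 35, value 3605.

35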